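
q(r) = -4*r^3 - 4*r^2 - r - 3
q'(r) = -12*r^2 - 8*r - 1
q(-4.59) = 304.13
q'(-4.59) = -217.10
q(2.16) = -64.13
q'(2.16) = -74.27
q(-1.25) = -0.19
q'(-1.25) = -9.75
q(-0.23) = -2.93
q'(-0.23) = 0.21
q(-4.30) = 245.37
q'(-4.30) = -188.48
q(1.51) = -27.40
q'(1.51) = -40.44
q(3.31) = -195.19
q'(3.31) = -158.95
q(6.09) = -1060.91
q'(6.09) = -494.78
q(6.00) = -1017.00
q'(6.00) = -481.00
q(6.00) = -1017.00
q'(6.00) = -481.00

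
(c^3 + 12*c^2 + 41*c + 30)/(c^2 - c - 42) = (c^2 + 6*c + 5)/(c - 7)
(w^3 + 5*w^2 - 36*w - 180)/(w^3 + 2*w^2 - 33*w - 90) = (w + 6)/(w + 3)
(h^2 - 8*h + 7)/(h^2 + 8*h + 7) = (h^2 - 8*h + 7)/(h^2 + 8*h + 7)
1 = 1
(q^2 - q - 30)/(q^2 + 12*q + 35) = (q - 6)/(q + 7)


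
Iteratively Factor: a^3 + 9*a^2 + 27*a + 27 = (a + 3)*(a^2 + 6*a + 9) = (a + 3)^2*(a + 3)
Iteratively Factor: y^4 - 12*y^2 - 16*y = (y + 2)*(y^3 - 2*y^2 - 8*y) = y*(y + 2)*(y^2 - 2*y - 8) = y*(y + 2)^2*(y - 4)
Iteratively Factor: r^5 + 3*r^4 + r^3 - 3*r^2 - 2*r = (r + 2)*(r^4 + r^3 - r^2 - r) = (r + 1)*(r + 2)*(r^3 - r) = (r - 1)*(r + 1)*(r + 2)*(r^2 + r) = r*(r - 1)*(r + 1)*(r + 2)*(r + 1)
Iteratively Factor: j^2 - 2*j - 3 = (j + 1)*(j - 3)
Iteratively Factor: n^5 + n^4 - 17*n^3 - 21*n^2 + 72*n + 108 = (n - 3)*(n^4 + 4*n^3 - 5*n^2 - 36*n - 36) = (n - 3)*(n + 2)*(n^3 + 2*n^2 - 9*n - 18) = (n - 3)^2*(n + 2)*(n^2 + 5*n + 6) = (n - 3)^2*(n + 2)*(n + 3)*(n + 2)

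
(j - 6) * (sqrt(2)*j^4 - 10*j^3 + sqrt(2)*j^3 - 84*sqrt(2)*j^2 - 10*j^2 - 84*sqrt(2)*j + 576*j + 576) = sqrt(2)*j^5 - 10*j^4 - 5*sqrt(2)*j^4 - 90*sqrt(2)*j^3 + 50*j^3 + 420*sqrt(2)*j^2 + 636*j^2 - 2880*j + 504*sqrt(2)*j - 3456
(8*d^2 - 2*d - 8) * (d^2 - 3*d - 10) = 8*d^4 - 26*d^3 - 82*d^2 + 44*d + 80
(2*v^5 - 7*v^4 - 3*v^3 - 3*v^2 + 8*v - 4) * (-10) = -20*v^5 + 70*v^4 + 30*v^3 + 30*v^2 - 80*v + 40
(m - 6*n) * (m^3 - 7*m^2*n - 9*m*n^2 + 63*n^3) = m^4 - 13*m^3*n + 33*m^2*n^2 + 117*m*n^3 - 378*n^4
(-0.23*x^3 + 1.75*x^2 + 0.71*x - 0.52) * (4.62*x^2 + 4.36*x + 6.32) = -1.0626*x^5 + 7.0822*x^4 + 9.4566*x^3 + 11.7532*x^2 + 2.22*x - 3.2864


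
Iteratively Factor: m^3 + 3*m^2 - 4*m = (m + 4)*(m^2 - m) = (m - 1)*(m + 4)*(m)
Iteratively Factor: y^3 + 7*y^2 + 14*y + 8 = (y + 2)*(y^2 + 5*y + 4) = (y + 1)*(y + 2)*(y + 4)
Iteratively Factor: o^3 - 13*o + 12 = (o + 4)*(o^2 - 4*o + 3) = (o - 3)*(o + 4)*(o - 1)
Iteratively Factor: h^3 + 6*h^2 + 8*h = (h)*(h^2 + 6*h + 8) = h*(h + 4)*(h + 2)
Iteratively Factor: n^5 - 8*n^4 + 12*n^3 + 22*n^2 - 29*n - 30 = (n - 2)*(n^4 - 6*n^3 + 22*n + 15) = (n - 2)*(n + 1)*(n^3 - 7*n^2 + 7*n + 15) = (n - 2)*(n + 1)^2*(n^2 - 8*n + 15) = (n - 5)*(n - 2)*(n + 1)^2*(n - 3)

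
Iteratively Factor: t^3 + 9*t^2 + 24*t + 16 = (t + 4)*(t^2 + 5*t + 4) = (t + 1)*(t + 4)*(t + 4)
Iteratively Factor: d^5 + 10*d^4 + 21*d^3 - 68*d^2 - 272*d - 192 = (d + 4)*(d^4 + 6*d^3 - 3*d^2 - 56*d - 48) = (d - 3)*(d + 4)*(d^3 + 9*d^2 + 24*d + 16) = (d - 3)*(d + 4)^2*(d^2 + 5*d + 4) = (d - 3)*(d + 1)*(d + 4)^2*(d + 4)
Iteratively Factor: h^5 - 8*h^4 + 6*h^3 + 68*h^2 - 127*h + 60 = (h + 3)*(h^4 - 11*h^3 + 39*h^2 - 49*h + 20) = (h - 4)*(h + 3)*(h^3 - 7*h^2 + 11*h - 5) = (h - 5)*(h - 4)*(h + 3)*(h^2 - 2*h + 1) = (h - 5)*(h - 4)*(h - 1)*(h + 3)*(h - 1)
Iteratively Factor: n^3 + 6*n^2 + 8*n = (n + 4)*(n^2 + 2*n) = (n + 2)*(n + 4)*(n)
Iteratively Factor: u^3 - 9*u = (u - 3)*(u^2 + 3*u) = u*(u - 3)*(u + 3)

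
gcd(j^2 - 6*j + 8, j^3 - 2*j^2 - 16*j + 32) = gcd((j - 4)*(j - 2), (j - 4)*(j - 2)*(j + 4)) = j^2 - 6*j + 8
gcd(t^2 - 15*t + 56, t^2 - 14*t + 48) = t - 8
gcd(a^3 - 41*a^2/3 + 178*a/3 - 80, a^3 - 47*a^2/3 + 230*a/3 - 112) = a^2 - 26*a/3 + 16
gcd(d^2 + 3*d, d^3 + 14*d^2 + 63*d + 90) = d + 3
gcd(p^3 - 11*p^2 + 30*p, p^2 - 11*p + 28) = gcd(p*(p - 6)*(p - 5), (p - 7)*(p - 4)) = 1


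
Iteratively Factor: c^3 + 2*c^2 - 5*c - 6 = (c + 1)*(c^2 + c - 6) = (c - 2)*(c + 1)*(c + 3)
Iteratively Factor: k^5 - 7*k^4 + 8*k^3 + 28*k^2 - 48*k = (k - 2)*(k^4 - 5*k^3 - 2*k^2 + 24*k) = (k - 2)*(k + 2)*(k^3 - 7*k^2 + 12*k) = (k - 4)*(k - 2)*(k + 2)*(k^2 - 3*k) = k*(k - 4)*(k - 2)*(k + 2)*(k - 3)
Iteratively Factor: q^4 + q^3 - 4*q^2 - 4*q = (q)*(q^3 + q^2 - 4*q - 4) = q*(q + 2)*(q^2 - q - 2) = q*(q + 1)*(q + 2)*(q - 2)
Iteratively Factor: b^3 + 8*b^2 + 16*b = (b + 4)*(b^2 + 4*b) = (b + 4)^2*(b)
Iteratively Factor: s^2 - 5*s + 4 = (s - 4)*(s - 1)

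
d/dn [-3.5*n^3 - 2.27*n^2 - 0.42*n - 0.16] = -10.5*n^2 - 4.54*n - 0.42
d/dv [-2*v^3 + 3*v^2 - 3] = 6*v*(1 - v)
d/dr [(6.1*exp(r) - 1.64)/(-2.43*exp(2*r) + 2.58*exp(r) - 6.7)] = (14.823*exp(2*r) - 7.9704*exp(r) - 36.6388)*exp(r)/(5.9049*exp(4*r) - 12.5388*exp(3*r) + 39.2184*exp(2*r) - 34.572*exp(r) + 44.89)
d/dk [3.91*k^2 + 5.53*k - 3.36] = 7.82*k + 5.53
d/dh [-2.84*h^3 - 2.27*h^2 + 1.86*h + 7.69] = -8.52*h^2 - 4.54*h + 1.86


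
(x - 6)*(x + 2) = x^2 - 4*x - 12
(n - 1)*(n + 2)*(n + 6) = n^3 + 7*n^2 + 4*n - 12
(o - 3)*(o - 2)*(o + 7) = o^3 + 2*o^2 - 29*o + 42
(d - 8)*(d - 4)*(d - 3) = d^3 - 15*d^2 + 68*d - 96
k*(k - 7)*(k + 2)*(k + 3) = k^4 - 2*k^3 - 29*k^2 - 42*k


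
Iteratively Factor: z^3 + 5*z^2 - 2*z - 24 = (z + 3)*(z^2 + 2*z - 8) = (z + 3)*(z + 4)*(z - 2)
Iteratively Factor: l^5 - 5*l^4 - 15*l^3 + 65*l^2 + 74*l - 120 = (l - 1)*(l^4 - 4*l^3 - 19*l^2 + 46*l + 120) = (l - 1)*(l + 3)*(l^3 - 7*l^2 + 2*l + 40) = (l - 4)*(l - 1)*(l + 3)*(l^2 - 3*l - 10) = (l - 4)*(l - 1)*(l + 2)*(l + 3)*(l - 5)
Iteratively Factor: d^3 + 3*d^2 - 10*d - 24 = (d + 2)*(d^2 + d - 12) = (d - 3)*(d + 2)*(d + 4)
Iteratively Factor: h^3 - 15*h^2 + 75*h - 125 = (h - 5)*(h^2 - 10*h + 25) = (h - 5)^2*(h - 5)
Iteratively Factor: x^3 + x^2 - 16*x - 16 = (x + 1)*(x^2 - 16) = (x + 1)*(x + 4)*(x - 4)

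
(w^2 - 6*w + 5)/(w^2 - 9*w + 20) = (w - 1)/(w - 4)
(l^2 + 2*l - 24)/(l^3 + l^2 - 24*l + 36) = (l - 4)/(l^2 - 5*l + 6)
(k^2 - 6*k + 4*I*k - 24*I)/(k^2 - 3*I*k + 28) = (k - 6)/(k - 7*I)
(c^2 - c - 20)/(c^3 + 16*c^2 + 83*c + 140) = (c - 5)/(c^2 + 12*c + 35)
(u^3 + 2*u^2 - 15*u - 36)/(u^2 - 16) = (u^2 + 6*u + 9)/(u + 4)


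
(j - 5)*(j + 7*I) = j^2 - 5*j + 7*I*j - 35*I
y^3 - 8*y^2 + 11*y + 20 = (y - 5)*(y - 4)*(y + 1)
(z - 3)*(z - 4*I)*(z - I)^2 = z^4 - 3*z^3 - 6*I*z^3 - 9*z^2 + 18*I*z^2 + 27*z + 4*I*z - 12*I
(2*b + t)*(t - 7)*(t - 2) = 2*b*t^2 - 18*b*t + 28*b + t^3 - 9*t^2 + 14*t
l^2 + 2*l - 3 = (l - 1)*(l + 3)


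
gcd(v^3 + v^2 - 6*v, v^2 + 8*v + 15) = v + 3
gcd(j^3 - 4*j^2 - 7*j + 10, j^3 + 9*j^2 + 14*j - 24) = j - 1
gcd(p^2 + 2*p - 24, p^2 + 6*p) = p + 6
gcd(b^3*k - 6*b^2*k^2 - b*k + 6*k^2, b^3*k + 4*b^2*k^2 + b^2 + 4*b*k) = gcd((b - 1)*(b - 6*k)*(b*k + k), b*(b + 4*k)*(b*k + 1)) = 1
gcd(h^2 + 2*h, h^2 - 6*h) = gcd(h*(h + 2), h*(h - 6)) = h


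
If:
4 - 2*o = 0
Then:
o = 2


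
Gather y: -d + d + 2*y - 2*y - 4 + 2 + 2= 0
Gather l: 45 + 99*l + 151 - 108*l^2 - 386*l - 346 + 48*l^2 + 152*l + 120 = -60*l^2 - 135*l - 30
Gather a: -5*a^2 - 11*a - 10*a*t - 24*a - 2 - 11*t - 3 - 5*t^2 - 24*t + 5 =-5*a^2 + a*(-10*t - 35) - 5*t^2 - 35*t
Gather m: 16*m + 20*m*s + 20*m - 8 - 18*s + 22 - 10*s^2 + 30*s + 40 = m*(20*s + 36) - 10*s^2 + 12*s + 54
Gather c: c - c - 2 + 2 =0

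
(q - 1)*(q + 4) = q^2 + 3*q - 4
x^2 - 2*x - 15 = (x - 5)*(x + 3)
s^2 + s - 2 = (s - 1)*(s + 2)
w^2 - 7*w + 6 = (w - 6)*(w - 1)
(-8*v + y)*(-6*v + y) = 48*v^2 - 14*v*y + y^2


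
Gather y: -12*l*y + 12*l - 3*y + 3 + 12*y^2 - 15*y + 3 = 12*l + 12*y^2 + y*(-12*l - 18) + 6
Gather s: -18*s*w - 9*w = -18*s*w - 9*w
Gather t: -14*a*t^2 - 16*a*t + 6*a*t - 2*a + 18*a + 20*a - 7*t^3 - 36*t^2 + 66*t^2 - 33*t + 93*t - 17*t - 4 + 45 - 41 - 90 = 36*a - 7*t^3 + t^2*(30 - 14*a) + t*(43 - 10*a) - 90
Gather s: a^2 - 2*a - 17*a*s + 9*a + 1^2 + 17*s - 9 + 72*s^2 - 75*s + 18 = a^2 + 7*a + 72*s^2 + s*(-17*a - 58) + 10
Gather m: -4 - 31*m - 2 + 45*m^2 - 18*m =45*m^2 - 49*m - 6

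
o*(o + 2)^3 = o^4 + 6*o^3 + 12*o^2 + 8*o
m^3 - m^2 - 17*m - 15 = (m - 5)*(m + 1)*(m + 3)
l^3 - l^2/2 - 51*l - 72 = (l - 8)*(l + 3/2)*(l + 6)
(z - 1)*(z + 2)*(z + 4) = z^3 + 5*z^2 + 2*z - 8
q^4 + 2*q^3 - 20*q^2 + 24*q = q*(q - 2)^2*(q + 6)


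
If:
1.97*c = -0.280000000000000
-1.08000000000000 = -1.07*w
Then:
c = -0.14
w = 1.01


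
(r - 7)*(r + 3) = r^2 - 4*r - 21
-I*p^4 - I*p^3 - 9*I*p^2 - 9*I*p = p*(p - 3*I)*(p + 3*I)*(-I*p - I)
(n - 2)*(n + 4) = n^2 + 2*n - 8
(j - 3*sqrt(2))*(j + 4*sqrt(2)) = j^2 + sqrt(2)*j - 24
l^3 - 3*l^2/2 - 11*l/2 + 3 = (l - 3)*(l - 1/2)*(l + 2)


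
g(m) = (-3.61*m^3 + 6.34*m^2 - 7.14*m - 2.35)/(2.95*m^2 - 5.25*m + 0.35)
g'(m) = (5.25 - 5.9*m)*(-3.61*m^3 + 6.34*m^2 - 7.14*m - 2.35)/(2.95*m^2 - 5.25*m + 0.35)^2 + (-10.83*m^2 + 12.68*m - 7.14)/(2.95*m^2 - 5.25*m + 0.35)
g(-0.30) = 0.21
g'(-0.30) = -4.77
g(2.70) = -6.05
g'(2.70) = 1.66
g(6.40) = -8.39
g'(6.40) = -1.11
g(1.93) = -15.31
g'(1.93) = 58.85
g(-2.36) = 3.33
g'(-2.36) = -1.15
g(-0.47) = 0.80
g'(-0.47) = -2.61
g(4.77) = -6.69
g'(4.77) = -0.94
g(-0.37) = 0.50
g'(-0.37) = -3.57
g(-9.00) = 11.19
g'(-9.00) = -1.21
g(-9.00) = 11.19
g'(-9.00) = -1.21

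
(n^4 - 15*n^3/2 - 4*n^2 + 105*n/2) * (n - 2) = n^5 - 19*n^4/2 + 11*n^3 + 121*n^2/2 - 105*n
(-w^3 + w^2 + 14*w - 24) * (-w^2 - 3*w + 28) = w^5 + 2*w^4 - 45*w^3 + 10*w^2 + 464*w - 672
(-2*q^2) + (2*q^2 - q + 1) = 1 - q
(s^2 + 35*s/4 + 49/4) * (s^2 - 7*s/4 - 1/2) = s^4 + 7*s^3 - 57*s^2/16 - 413*s/16 - 49/8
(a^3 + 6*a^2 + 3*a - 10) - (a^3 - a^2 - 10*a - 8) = 7*a^2 + 13*a - 2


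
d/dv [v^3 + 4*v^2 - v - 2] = 3*v^2 + 8*v - 1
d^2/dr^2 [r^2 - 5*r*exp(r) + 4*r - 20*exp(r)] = -5*r*exp(r) - 30*exp(r) + 2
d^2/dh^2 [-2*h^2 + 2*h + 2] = -4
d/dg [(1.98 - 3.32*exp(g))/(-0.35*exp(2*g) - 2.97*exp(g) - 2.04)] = (-1.162*exp(2*g) + 1.386*exp(g) + 12.6534)*exp(g)/(0.1225*exp(4*g) + 2.079*exp(3*g) + 10.2489*exp(2*g) + 12.1176*exp(g) + 4.1616)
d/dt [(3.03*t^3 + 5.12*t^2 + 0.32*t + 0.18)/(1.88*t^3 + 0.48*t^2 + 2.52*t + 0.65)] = (-8.1712*t^4 + 14.068*t^3 + 17.6421*t^2 + 6.4832*t - 0.2456)/(3.5344*t^6 + 1.8048*t^5 + 9.7056*t^4 + 4.8632*t^3 + 6.9744*t^2 + 3.276*t + 0.4225)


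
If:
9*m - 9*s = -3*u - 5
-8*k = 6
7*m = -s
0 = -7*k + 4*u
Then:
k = -3/4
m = -17/1152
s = 119/1152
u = -21/16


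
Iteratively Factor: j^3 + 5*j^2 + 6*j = (j + 3)*(j^2 + 2*j) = j*(j + 3)*(j + 2)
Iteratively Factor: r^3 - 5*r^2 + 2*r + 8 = (r - 4)*(r^2 - r - 2) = (r - 4)*(r - 2)*(r + 1)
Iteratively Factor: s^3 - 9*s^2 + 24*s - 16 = (s - 4)*(s^2 - 5*s + 4) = (s - 4)^2*(s - 1)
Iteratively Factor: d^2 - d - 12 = (d - 4)*(d + 3)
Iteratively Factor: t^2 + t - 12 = (t - 3)*(t + 4)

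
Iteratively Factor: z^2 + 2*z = (z + 2)*(z)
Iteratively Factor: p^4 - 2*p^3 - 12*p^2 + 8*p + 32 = (p - 4)*(p^3 + 2*p^2 - 4*p - 8) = (p - 4)*(p + 2)*(p^2 - 4) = (p - 4)*(p + 2)^2*(p - 2)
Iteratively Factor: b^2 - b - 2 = (b - 2)*(b + 1)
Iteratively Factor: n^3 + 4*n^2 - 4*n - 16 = (n + 2)*(n^2 + 2*n - 8) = (n + 2)*(n + 4)*(n - 2)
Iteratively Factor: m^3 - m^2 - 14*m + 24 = (m - 2)*(m^2 + m - 12) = (m - 2)*(m + 4)*(m - 3)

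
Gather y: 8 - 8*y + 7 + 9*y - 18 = y - 3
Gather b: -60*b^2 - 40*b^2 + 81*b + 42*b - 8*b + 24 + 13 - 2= -100*b^2 + 115*b + 35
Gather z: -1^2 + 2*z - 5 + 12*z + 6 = 14*z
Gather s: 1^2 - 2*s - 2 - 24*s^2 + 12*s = -24*s^2 + 10*s - 1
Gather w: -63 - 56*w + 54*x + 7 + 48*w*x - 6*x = w*(48*x - 56) + 48*x - 56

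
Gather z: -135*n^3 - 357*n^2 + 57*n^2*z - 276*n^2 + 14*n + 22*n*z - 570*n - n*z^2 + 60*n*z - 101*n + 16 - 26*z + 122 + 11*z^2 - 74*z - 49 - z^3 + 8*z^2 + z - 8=-135*n^3 - 633*n^2 - 657*n - z^3 + z^2*(19 - n) + z*(57*n^2 + 82*n - 99) + 81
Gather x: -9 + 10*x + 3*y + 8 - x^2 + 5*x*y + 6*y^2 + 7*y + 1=-x^2 + x*(5*y + 10) + 6*y^2 + 10*y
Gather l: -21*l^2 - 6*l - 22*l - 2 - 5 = -21*l^2 - 28*l - 7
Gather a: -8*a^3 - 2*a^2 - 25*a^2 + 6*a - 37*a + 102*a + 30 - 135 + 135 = -8*a^3 - 27*a^2 + 71*a + 30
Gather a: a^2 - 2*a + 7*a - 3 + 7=a^2 + 5*a + 4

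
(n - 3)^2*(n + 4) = n^3 - 2*n^2 - 15*n + 36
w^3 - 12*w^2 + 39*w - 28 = (w - 7)*(w - 4)*(w - 1)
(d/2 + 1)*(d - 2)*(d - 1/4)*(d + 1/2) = d^4/2 + d^3/8 - 33*d^2/16 - d/2 + 1/4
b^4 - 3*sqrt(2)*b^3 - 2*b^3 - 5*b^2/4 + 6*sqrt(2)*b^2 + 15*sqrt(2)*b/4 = b*(b - 5/2)*(b + 1/2)*(b - 3*sqrt(2))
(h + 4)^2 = h^2 + 8*h + 16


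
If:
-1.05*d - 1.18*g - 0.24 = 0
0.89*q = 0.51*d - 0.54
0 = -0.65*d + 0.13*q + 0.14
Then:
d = 0.11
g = -0.30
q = -0.55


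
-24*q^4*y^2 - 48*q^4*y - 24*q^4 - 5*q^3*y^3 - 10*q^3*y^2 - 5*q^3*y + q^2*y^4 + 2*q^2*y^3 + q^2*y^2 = (-8*q + y)*(3*q + y)*(q*y + q)^2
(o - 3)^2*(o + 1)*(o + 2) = o^4 - 3*o^3 - 7*o^2 + 15*o + 18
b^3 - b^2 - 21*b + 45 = (b - 3)^2*(b + 5)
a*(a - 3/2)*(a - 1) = a^3 - 5*a^2/2 + 3*a/2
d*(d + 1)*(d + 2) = d^3 + 3*d^2 + 2*d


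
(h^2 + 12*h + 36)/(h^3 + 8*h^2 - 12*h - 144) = 1/(h - 4)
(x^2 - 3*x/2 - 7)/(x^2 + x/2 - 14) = (x + 2)/(x + 4)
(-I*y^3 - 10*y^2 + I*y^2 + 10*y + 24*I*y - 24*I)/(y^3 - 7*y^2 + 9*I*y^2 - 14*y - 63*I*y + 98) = (-I*y^3 + y^2*(-10 + I) + y*(10 + 24*I) - 24*I)/(y^3 + y^2*(-7 + 9*I) + y*(-14 - 63*I) + 98)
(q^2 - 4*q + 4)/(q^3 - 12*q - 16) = (-q^2 + 4*q - 4)/(-q^3 + 12*q + 16)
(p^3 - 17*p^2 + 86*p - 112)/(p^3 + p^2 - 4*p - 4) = (p^2 - 15*p + 56)/(p^2 + 3*p + 2)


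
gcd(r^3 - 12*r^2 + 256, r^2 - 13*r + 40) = r - 8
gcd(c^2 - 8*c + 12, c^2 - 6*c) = c - 6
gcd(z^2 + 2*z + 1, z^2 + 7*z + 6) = z + 1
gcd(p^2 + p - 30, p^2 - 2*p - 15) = p - 5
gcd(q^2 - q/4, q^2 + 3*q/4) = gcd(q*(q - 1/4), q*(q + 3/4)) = q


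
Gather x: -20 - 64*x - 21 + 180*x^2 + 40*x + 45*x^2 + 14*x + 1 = 225*x^2 - 10*x - 40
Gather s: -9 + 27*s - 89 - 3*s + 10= 24*s - 88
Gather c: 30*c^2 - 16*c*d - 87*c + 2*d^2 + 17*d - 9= 30*c^2 + c*(-16*d - 87) + 2*d^2 + 17*d - 9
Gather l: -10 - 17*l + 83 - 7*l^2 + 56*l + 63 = -7*l^2 + 39*l + 136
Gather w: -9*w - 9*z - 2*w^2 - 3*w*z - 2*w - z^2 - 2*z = -2*w^2 + w*(-3*z - 11) - z^2 - 11*z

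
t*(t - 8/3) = t^2 - 8*t/3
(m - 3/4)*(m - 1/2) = m^2 - 5*m/4 + 3/8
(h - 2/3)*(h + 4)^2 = h^3 + 22*h^2/3 + 32*h/3 - 32/3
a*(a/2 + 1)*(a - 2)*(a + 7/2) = a^4/2 + 7*a^3/4 - 2*a^2 - 7*a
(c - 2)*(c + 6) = c^2 + 4*c - 12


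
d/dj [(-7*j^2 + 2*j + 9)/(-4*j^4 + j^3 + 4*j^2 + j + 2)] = (-56*j^3 + 143*j^2 - 90*j - 5)/(16*j^6 - 40*j^5 + 33*j^4 - 26*j^3 + 21*j^2 - 4*j + 4)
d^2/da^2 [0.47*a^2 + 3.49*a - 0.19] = 0.940000000000000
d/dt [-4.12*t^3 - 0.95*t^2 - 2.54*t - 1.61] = -12.36*t^2 - 1.9*t - 2.54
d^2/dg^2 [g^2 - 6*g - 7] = 2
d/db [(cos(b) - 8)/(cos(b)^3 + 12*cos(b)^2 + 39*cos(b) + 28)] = (-381*cos(b)/2 - 6*cos(2*b) + cos(3*b)/2 - 346)*sin(b)/(cos(b)^3 + 12*cos(b)^2 + 39*cos(b) + 28)^2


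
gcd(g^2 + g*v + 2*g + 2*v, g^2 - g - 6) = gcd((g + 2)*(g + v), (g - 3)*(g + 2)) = g + 2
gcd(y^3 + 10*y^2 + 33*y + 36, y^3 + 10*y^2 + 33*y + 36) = y^3 + 10*y^2 + 33*y + 36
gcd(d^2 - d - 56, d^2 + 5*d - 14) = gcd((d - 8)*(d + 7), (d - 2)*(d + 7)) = d + 7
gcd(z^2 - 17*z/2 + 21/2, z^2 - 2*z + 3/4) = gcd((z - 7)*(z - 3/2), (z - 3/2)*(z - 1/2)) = z - 3/2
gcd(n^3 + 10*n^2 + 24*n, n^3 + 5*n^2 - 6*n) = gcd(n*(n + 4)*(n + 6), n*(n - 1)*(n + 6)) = n^2 + 6*n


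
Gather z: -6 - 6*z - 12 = -6*z - 18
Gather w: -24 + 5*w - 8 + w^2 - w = w^2 + 4*w - 32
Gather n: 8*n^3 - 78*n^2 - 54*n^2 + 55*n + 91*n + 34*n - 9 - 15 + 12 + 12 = 8*n^3 - 132*n^2 + 180*n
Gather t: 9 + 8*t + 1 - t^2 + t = -t^2 + 9*t + 10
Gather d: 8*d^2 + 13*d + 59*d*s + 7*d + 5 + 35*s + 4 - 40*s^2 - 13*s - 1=8*d^2 + d*(59*s + 20) - 40*s^2 + 22*s + 8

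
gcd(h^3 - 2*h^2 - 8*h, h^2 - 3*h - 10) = h + 2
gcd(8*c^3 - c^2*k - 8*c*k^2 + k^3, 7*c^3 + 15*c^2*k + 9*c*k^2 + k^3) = c + k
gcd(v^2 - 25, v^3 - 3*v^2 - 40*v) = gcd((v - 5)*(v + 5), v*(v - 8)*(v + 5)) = v + 5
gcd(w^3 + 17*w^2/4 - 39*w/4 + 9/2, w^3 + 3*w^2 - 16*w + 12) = w^2 + 5*w - 6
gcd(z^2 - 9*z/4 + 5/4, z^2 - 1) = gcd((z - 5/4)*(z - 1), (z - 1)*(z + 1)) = z - 1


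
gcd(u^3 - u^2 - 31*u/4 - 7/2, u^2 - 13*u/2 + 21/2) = u - 7/2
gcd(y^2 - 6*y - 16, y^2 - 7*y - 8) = y - 8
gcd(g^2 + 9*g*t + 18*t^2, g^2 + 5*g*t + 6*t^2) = g + 3*t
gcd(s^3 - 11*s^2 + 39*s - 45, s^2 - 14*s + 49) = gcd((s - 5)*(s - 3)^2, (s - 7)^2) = 1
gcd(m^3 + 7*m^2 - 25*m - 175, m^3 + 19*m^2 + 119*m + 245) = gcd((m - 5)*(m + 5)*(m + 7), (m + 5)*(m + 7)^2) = m^2 + 12*m + 35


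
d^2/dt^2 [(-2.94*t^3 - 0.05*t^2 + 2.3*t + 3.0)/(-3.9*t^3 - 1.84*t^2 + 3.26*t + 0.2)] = (-1.13686837721616e-13*t^7 - 40.6738799999999*t^6 + 14.3769599999998*t^5 - 615.2562*t^4 - 352.706192*t^3 + 157.99488*t^2 + 89.5584*t - 62.9704)/(59.319*t^9 + 83.9592*t^8 - 109.14228*t^7 - 143.259056*t^6 + 82.620552*t^5 + 71.889792*t^4 - 26.979896*t^3 - 6.15576*t^2 - 0.3912*t - 0.008)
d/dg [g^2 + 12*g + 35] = 2*g + 12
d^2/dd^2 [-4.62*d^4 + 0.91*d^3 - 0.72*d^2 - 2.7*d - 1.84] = -55.44*d^2 + 5.46*d - 1.44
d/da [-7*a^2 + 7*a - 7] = 7 - 14*a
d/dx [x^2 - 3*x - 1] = 2*x - 3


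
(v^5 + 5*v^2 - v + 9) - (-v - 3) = v^5 + 5*v^2 + 12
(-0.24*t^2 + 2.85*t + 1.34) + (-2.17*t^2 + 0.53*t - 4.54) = -2.41*t^2 + 3.38*t - 3.2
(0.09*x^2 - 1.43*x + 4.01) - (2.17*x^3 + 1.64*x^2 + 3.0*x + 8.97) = -2.17*x^3 - 1.55*x^2 - 4.43*x - 4.96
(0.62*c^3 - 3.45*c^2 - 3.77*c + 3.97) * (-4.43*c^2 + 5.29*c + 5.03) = -2.7466*c^5 + 18.5633*c^4 + 1.5692*c^3 - 54.8839*c^2 + 2.0382*c + 19.9691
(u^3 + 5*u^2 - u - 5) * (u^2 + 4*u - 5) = u^5 + 9*u^4 + 14*u^3 - 34*u^2 - 15*u + 25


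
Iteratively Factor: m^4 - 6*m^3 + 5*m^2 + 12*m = (m + 1)*(m^3 - 7*m^2 + 12*m) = (m - 4)*(m + 1)*(m^2 - 3*m) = m*(m - 4)*(m + 1)*(m - 3)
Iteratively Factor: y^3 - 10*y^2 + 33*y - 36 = (y - 3)*(y^2 - 7*y + 12) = (y - 3)^2*(y - 4)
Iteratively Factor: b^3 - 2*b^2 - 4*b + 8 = (b + 2)*(b^2 - 4*b + 4) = (b - 2)*(b + 2)*(b - 2)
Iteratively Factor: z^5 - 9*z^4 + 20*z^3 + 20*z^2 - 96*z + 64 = (z - 4)*(z^4 - 5*z^3 + 20*z - 16) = (z - 4)*(z - 2)*(z^3 - 3*z^2 - 6*z + 8) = (z - 4)*(z - 2)*(z - 1)*(z^2 - 2*z - 8) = (z - 4)*(z - 2)*(z - 1)*(z + 2)*(z - 4)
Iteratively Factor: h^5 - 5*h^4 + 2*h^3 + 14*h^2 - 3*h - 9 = (h + 1)*(h^4 - 6*h^3 + 8*h^2 + 6*h - 9) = (h - 1)*(h + 1)*(h^3 - 5*h^2 + 3*h + 9) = (h - 1)*(h + 1)^2*(h^2 - 6*h + 9) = (h - 3)*(h - 1)*(h + 1)^2*(h - 3)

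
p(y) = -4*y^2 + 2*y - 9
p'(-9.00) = 74.00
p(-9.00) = -351.00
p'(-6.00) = 50.00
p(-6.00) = -165.00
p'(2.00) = -14.00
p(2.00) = -21.00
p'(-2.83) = 24.64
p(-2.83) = -46.70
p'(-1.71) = 15.68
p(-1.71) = -24.12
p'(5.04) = -38.32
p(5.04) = -100.53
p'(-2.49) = 21.92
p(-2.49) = -38.78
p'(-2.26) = 20.08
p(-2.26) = -33.95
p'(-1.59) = 14.72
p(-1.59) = -22.29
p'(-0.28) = 4.24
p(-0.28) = -9.87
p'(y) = 2 - 8*y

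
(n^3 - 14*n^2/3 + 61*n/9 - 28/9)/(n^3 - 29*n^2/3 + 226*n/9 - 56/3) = (n - 1)/(n - 6)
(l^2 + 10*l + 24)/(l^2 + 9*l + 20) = (l + 6)/(l + 5)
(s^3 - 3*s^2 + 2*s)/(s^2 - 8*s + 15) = s*(s^2 - 3*s + 2)/(s^2 - 8*s + 15)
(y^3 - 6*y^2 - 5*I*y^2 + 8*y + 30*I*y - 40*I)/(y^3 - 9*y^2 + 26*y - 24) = (y - 5*I)/(y - 3)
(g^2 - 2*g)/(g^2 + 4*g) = (g - 2)/(g + 4)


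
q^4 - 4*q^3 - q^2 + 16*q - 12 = (q - 3)*(q - 2)*(q - 1)*(q + 2)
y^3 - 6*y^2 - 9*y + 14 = (y - 7)*(y - 1)*(y + 2)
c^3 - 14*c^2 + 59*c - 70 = (c - 7)*(c - 5)*(c - 2)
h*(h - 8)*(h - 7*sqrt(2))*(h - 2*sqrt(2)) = h^4 - 9*sqrt(2)*h^3 - 8*h^3 + 28*h^2 + 72*sqrt(2)*h^2 - 224*h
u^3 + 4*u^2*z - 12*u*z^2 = u*(u - 2*z)*(u + 6*z)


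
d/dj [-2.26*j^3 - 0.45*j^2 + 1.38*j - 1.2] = -6.78*j^2 - 0.9*j + 1.38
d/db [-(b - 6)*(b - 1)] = 7 - 2*b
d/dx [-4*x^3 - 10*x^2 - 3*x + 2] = -12*x^2 - 20*x - 3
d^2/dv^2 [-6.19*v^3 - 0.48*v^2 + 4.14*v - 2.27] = -37.14*v - 0.96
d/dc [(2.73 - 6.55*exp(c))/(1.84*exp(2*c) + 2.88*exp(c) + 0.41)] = (12.052*exp(2*c) - 10.0464*exp(c) - 10.5479)*exp(c)/(3.3856*exp(4*c) + 10.5984*exp(3*c) + 9.8032*exp(2*c) + 2.3616*exp(c) + 0.1681)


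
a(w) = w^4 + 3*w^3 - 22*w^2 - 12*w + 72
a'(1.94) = -34.28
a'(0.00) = -12.00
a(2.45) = -9.31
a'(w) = 4*w^3 + 9*w^2 - 44*w - 12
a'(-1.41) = 56.72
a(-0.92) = 62.80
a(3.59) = 50.29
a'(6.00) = 912.00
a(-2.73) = -64.70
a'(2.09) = -28.13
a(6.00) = 1152.00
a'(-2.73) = 93.81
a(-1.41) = 40.72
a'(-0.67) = 20.32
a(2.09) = -2.71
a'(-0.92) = 32.98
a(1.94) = 1.99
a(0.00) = 72.00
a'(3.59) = 131.11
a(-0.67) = 69.46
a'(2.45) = -6.95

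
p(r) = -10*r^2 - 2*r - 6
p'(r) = -20*r - 2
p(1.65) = -36.52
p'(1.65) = -35.00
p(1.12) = -20.78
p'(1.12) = -24.40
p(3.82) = -159.56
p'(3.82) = -78.40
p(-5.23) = -269.07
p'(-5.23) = 102.60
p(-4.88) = -234.38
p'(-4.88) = 95.60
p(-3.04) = -92.34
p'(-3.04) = 58.80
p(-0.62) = -8.60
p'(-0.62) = 10.40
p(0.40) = -8.40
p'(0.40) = -10.00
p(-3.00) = -90.00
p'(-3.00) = 58.00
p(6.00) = -378.00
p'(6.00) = -122.00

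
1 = 1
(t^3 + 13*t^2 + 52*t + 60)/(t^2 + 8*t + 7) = (t^3 + 13*t^2 + 52*t + 60)/(t^2 + 8*t + 7)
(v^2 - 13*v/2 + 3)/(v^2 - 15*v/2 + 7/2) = (v - 6)/(v - 7)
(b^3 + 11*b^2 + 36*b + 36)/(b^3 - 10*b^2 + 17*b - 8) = (b^3 + 11*b^2 + 36*b + 36)/(b^3 - 10*b^2 + 17*b - 8)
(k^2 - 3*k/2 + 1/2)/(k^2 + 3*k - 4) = (k - 1/2)/(k + 4)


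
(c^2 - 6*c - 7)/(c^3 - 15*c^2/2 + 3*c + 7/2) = 2*(c + 1)/(2*c^2 - c - 1)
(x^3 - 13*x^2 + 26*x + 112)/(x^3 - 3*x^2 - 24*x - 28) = (x - 8)/(x + 2)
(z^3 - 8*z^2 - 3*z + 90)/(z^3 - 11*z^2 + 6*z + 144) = (z - 5)/(z - 8)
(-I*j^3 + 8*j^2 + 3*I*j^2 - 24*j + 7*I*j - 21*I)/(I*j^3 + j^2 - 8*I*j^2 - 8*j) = (-j^3 + j^2*(3 - 8*I) + j*(7 + 24*I) - 21)/(j*(j^2 - j*(8 + I) + 8*I))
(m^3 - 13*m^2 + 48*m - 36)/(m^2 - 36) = (m^2 - 7*m + 6)/(m + 6)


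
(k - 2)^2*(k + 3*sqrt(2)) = k^3 - 4*k^2 + 3*sqrt(2)*k^2 - 12*sqrt(2)*k + 4*k + 12*sqrt(2)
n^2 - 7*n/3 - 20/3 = (n - 4)*(n + 5/3)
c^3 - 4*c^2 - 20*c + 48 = (c - 6)*(c - 2)*(c + 4)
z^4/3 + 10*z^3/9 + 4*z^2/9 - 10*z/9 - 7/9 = (z/3 + 1/3)*(z - 1)*(z + 1)*(z + 7/3)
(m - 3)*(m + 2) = m^2 - m - 6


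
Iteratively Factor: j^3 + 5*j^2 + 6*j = (j + 2)*(j^2 + 3*j) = j*(j + 2)*(j + 3)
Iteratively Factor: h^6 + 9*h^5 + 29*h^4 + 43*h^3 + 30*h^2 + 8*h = (h + 1)*(h^5 + 8*h^4 + 21*h^3 + 22*h^2 + 8*h) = (h + 1)*(h + 4)*(h^4 + 4*h^3 + 5*h^2 + 2*h) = (h + 1)^2*(h + 4)*(h^3 + 3*h^2 + 2*h) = (h + 1)^3*(h + 4)*(h^2 + 2*h) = (h + 1)^3*(h + 2)*(h + 4)*(h)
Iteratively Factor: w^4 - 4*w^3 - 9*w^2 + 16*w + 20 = (w + 1)*(w^3 - 5*w^2 - 4*w + 20) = (w - 5)*(w + 1)*(w^2 - 4) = (w - 5)*(w + 1)*(w + 2)*(w - 2)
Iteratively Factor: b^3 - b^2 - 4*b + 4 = (b + 2)*(b^2 - 3*b + 2) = (b - 1)*(b + 2)*(b - 2)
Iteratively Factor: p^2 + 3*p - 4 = (p + 4)*(p - 1)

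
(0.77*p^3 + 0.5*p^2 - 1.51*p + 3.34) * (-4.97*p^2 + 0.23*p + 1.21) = -3.8269*p^5 - 2.3079*p^4 + 8.5514*p^3 - 16.3421*p^2 - 1.0589*p + 4.0414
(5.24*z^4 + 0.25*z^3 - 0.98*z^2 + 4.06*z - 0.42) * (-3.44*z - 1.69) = -18.0256*z^5 - 9.7156*z^4 + 2.9487*z^3 - 12.3102*z^2 - 5.4166*z + 0.7098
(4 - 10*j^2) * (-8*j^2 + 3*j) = 80*j^4 - 30*j^3 - 32*j^2 + 12*j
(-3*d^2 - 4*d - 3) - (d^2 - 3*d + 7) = -4*d^2 - d - 10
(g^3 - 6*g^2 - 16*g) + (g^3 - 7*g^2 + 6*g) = 2*g^3 - 13*g^2 - 10*g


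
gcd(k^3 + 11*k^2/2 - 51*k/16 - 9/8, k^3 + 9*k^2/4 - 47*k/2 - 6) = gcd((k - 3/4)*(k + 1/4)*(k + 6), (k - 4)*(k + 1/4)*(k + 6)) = k^2 + 25*k/4 + 3/2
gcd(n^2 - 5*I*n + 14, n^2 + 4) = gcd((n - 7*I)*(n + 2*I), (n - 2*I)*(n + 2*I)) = n + 2*I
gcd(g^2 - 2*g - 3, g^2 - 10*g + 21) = g - 3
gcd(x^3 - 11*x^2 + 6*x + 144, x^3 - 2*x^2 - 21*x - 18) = x^2 - 3*x - 18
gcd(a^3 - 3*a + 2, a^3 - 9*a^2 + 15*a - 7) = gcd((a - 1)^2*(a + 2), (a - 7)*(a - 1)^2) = a^2 - 2*a + 1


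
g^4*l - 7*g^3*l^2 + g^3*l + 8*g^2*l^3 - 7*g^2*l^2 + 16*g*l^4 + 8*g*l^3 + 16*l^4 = (g - 4*l)^2*(g + l)*(g*l + l)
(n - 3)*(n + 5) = n^2 + 2*n - 15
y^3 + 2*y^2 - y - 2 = (y - 1)*(y + 1)*(y + 2)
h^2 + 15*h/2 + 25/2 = (h + 5/2)*(h + 5)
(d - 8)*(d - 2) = d^2 - 10*d + 16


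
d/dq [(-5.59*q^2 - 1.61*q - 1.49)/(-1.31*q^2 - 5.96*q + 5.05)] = (31.2073*q^2 - 60.3628*q - 17.0109)/(1.7161*q^4 + 15.6152*q^3 + 22.2906*q^2 - 60.196*q + 25.5025)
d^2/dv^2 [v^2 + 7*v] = 2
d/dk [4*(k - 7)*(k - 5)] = 8*k - 48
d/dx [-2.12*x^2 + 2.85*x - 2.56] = 2.85 - 4.24*x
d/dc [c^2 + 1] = 2*c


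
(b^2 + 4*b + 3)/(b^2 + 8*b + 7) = (b + 3)/(b + 7)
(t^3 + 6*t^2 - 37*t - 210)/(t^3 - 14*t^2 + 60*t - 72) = (t^2 + 12*t + 35)/(t^2 - 8*t + 12)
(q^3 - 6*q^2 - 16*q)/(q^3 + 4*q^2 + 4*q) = (q - 8)/(q + 2)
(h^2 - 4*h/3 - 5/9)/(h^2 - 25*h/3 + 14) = (9*h^2 - 12*h - 5)/(3*(3*h^2 - 25*h + 42))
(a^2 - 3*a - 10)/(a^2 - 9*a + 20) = (a + 2)/(a - 4)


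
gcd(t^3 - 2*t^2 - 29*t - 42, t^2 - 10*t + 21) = t - 7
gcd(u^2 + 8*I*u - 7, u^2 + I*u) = u + I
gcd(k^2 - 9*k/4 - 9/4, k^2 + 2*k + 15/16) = k + 3/4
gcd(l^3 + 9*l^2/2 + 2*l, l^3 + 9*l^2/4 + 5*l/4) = l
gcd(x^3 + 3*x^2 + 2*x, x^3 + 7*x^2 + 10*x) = x^2 + 2*x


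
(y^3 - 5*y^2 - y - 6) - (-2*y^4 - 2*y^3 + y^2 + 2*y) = 2*y^4 + 3*y^3 - 6*y^2 - 3*y - 6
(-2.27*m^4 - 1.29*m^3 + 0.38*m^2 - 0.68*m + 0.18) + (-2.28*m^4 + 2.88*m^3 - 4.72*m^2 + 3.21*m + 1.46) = -4.55*m^4 + 1.59*m^3 - 4.34*m^2 + 2.53*m + 1.64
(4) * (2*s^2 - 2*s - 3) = 8*s^2 - 8*s - 12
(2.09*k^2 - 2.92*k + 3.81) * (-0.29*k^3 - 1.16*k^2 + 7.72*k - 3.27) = -0.6061*k^5 - 1.5776*k^4 + 18.4171*k^3 - 33.7963*k^2 + 38.9616*k - 12.4587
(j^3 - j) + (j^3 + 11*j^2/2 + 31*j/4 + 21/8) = 2*j^3 + 11*j^2/2 + 27*j/4 + 21/8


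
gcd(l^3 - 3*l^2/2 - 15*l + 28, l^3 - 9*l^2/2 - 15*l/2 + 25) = l - 2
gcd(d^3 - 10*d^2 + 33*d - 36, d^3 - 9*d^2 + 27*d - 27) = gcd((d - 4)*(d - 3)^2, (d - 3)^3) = d^2 - 6*d + 9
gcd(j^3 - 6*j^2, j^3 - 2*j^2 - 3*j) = j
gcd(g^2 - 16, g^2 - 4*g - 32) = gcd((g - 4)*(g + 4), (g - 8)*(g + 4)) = g + 4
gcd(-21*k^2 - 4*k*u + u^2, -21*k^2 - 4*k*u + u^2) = -21*k^2 - 4*k*u + u^2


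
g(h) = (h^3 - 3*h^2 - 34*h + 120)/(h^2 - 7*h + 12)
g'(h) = (7 - 2*h)*(h^3 - 3*h^2 - 34*h + 120)/(h^2 - 7*h + 12)^2 + (3*h^2 - 6*h - 34)/(h^2 - 7*h + 12)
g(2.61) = 52.76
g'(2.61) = 119.34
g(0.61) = 12.14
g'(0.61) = 4.15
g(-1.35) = 6.79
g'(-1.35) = 1.95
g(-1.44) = 6.61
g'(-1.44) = 1.91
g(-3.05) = 3.93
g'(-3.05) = 1.49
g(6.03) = 4.09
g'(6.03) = 2.96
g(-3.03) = 3.96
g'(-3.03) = 1.50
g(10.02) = 11.46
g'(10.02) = 1.37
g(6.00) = 4.00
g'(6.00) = 3.00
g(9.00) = 10.00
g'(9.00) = 1.50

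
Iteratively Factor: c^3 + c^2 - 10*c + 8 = (c - 2)*(c^2 + 3*c - 4) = (c - 2)*(c - 1)*(c + 4)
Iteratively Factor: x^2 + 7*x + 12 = (x + 4)*(x + 3)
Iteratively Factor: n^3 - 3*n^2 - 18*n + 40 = (n - 2)*(n^2 - n - 20) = (n - 5)*(n - 2)*(n + 4)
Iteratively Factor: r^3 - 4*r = (r + 2)*(r^2 - 2*r) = r*(r + 2)*(r - 2)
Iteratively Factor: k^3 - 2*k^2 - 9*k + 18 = (k - 2)*(k^2 - 9) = (k - 2)*(k + 3)*(k - 3)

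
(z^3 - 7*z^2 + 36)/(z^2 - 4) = (z^2 - 9*z + 18)/(z - 2)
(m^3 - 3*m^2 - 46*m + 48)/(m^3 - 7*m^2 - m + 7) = (m^2 - 2*m - 48)/(m^2 - 6*m - 7)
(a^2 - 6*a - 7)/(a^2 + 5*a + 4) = (a - 7)/(a + 4)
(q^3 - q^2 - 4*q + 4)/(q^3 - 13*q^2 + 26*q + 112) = (q^2 - 3*q + 2)/(q^2 - 15*q + 56)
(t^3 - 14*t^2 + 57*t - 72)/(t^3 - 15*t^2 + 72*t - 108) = (t^2 - 11*t + 24)/(t^2 - 12*t + 36)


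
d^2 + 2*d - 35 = (d - 5)*(d + 7)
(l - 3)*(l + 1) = l^2 - 2*l - 3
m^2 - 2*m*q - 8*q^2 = (m - 4*q)*(m + 2*q)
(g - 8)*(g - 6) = g^2 - 14*g + 48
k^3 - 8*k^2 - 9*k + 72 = (k - 8)*(k - 3)*(k + 3)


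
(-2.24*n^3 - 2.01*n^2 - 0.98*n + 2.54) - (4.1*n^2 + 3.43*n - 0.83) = -2.24*n^3 - 6.11*n^2 - 4.41*n + 3.37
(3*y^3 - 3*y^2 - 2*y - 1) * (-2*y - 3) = -6*y^4 - 3*y^3 + 13*y^2 + 8*y + 3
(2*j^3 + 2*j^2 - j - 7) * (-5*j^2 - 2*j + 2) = -10*j^5 - 14*j^4 + 5*j^3 + 41*j^2 + 12*j - 14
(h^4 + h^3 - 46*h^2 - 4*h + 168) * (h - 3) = h^5 - 2*h^4 - 49*h^3 + 134*h^2 + 180*h - 504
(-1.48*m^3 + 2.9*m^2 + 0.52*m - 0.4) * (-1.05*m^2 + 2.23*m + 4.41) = 1.554*m^5 - 6.3454*m^4 - 0.6058*m^3 + 14.3686*m^2 + 1.4012*m - 1.764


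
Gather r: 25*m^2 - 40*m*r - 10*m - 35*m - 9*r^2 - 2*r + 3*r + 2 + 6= 25*m^2 - 45*m - 9*r^2 + r*(1 - 40*m) + 8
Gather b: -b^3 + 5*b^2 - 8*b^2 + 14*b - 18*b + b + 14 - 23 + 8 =-b^3 - 3*b^2 - 3*b - 1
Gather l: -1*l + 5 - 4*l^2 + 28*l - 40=-4*l^2 + 27*l - 35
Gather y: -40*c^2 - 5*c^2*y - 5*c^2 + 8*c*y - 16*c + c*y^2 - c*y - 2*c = -45*c^2 + c*y^2 - 18*c + y*(-5*c^2 + 7*c)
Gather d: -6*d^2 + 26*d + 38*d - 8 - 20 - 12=-6*d^2 + 64*d - 40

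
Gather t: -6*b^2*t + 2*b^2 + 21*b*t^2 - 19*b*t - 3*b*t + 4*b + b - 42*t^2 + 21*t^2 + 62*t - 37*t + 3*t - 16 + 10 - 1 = 2*b^2 + 5*b + t^2*(21*b - 21) + t*(-6*b^2 - 22*b + 28) - 7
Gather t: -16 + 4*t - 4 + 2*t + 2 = 6*t - 18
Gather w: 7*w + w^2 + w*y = w^2 + w*(y + 7)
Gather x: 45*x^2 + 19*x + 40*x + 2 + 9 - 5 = 45*x^2 + 59*x + 6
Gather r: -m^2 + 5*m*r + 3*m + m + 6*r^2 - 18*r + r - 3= -m^2 + 4*m + 6*r^2 + r*(5*m - 17) - 3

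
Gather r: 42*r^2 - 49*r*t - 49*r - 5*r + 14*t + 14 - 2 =42*r^2 + r*(-49*t - 54) + 14*t + 12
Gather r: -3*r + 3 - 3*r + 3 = 6 - 6*r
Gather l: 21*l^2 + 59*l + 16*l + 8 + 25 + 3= 21*l^2 + 75*l + 36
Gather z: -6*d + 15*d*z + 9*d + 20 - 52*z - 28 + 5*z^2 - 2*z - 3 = 3*d + 5*z^2 + z*(15*d - 54) - 11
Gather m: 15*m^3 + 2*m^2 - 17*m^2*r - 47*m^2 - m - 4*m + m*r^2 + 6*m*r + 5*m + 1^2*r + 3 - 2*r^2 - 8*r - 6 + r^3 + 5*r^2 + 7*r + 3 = 15*m^3 + m^2*(-17*r - 45) + m*(r^2 + 6*r) + r^3 + 3*r^2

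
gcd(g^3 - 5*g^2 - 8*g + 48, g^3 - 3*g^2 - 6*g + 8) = g - 4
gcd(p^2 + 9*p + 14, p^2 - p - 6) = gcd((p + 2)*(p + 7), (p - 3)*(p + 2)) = p + 2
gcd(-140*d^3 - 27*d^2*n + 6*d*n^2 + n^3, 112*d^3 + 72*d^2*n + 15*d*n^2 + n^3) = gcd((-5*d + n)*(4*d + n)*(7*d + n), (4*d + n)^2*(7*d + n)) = 28*d^2 + 11*d*n + n^2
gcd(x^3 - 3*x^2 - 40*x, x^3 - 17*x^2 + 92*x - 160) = x - 8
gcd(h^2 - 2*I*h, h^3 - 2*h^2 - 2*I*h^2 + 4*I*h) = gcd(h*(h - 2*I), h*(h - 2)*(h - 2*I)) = h^2 - 2*I*h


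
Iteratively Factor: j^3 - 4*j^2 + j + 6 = (j + 1)*(j^2 - 5*j + 6) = (j - 3)*(j + 1)*(j - 2)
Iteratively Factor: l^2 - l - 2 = (l + 1)*(l - 2)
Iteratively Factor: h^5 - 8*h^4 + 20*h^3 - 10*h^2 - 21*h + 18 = (h - 2)*(h^4 - 6*h^3 + 8*h^2 + 6*h - 9) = (h - 2)*(h + 1)*(h^3 - 7*h^2 + 15*h - 9) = (h - 3)*(h - 2)*(h + 1)*(h^2 - 4*h + 3) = (h - 3)*(h - 2)*(h - 1)*(h + 1)*(h - 3)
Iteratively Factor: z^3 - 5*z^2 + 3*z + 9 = (z + 1)*(z^2 - 6*z + 9) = (z - 3)*(z + 1)*(z - 3)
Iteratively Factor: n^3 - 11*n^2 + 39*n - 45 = (n - 3)*(n^2 - 8*n + 15) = (n - 5)*(n - 3)*(n - 3)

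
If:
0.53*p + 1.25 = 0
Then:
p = -2.36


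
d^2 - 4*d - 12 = (d - 6)*(d + 2)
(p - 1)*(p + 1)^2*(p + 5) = p^4 + 6*p^3 + 4*p^2 - 6*p - 5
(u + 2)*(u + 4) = u^2 + 6*u + 8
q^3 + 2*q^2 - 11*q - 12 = (q - 3)*(q + 1)*(q + 4)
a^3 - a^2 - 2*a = a*(a - 2)*(a + 1)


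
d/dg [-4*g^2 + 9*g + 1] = 9 - 8*g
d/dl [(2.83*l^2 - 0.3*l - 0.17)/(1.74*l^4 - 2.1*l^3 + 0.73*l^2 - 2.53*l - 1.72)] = (-9.8484*l^5 + 7.509*l^4 - 0.0768000000000004*l^3 - 8.0119*l^2 - 9.487*l + 0.0859)/(3.0276*l^8 - 7.308*l^7 + 6.9504*l^6 - 11.8704*l^5 + 5.1733*l^4 + 3.5302*l^3 + 3.8897*l^2 + 8.7032*l + 2.9584)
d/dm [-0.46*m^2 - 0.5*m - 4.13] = -0.92*m - 0.5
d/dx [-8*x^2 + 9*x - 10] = 9 - 16*x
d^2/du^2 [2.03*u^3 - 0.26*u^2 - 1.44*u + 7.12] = 12.18*u - 0.52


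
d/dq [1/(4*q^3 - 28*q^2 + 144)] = q*(14 - 3*q)/(4*(q^3 - 7*q^2 + 36)^2)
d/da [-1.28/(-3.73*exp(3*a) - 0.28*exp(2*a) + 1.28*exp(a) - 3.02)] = (-14.3232*exp(2*a) - 0.7168*exp(a) + 1.6384)*exp(a)/(3.73*exp(3*a) + 0.28*exp(2*a) - 1.28*exp(a) + 3.02)^2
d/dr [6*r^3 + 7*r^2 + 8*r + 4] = 18*r^2 + 14*r + 8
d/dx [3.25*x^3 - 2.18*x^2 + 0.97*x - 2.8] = 9.75*x^2 - 4.36*x + 0.97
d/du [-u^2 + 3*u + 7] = 3 - 2*u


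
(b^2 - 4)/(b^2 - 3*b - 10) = (b - 2)/(b - 5)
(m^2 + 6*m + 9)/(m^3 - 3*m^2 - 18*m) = (m + 3)/(m*(m - 6))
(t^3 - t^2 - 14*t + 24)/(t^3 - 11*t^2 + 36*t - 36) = (t + 4)/(t - 6)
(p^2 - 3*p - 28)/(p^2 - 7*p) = (p + 4)/p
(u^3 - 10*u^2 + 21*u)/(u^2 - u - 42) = u*(u - 3)/(u + 6)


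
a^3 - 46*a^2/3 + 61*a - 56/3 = (a - 8)*(a - 7)*(a - 1/3)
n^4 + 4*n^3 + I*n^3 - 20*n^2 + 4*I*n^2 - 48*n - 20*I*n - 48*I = (n - 4)*(n + 2)*(n + 6)*(n + I)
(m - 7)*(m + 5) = m^2 - 2*m - 35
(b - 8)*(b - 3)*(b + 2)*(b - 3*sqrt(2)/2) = b^4 - 9*b^3 - 3*sqrt(2)*b^3/2 + 2*b^2 + 27*sqrt(2)*b^2/2 - 3*sqrt(2)*b + 48*b - 72*sqrt(2)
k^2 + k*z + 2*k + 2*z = (k + 2)*(k + z)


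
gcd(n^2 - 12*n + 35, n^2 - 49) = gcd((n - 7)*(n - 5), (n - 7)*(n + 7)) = n - 7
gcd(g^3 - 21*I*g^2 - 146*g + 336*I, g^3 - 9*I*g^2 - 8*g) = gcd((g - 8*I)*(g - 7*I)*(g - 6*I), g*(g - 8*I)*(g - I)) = g - 8*I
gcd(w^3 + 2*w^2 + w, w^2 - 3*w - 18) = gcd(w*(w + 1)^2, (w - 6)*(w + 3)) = 1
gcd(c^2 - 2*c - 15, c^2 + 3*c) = c + 3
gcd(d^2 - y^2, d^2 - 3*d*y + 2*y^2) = -d + y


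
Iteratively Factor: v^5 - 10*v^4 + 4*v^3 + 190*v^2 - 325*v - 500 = (v - 5)*(v^4 - 5*v^3 - 21*v^2 + 85*v + 100) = (v - 5)^2*(v^3 - 21*v - 20) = (v - 5)^3*(v^2 + 5*v + 4) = (v - 5)^3*(v + 1)*(v + 4)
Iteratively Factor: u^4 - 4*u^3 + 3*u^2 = (u)*(u^3 - 4*u^2 + 3*u) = u*(u - 3)*(u^2 - u) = u^2*(u - 3)*(u - 1)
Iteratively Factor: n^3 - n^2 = (n - 1)*(n^2) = n*(n - 1)*(n)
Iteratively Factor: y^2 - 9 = (y + 3)*(y - 3)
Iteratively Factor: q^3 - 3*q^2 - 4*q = (q)*(q^2 - 3*q - 4) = q*(q - 4)*(q + 1)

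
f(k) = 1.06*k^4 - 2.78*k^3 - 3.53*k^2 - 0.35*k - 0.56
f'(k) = 4.24*k^3 - 8.34*k^2 - 7.06*k - 0.35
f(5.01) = 227.31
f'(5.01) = 288.13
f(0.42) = -1.50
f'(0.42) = -4.47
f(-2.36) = 50.03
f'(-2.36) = -85.87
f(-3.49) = 233.10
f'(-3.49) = -257.53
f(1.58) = -14.28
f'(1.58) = -15.60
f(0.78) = -3.91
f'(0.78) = -8.92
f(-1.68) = 11.69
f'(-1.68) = -32.13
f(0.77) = -3.82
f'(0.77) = -8.80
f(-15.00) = 62255.44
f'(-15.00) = -16080.95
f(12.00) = 16663.24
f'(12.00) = 6040.69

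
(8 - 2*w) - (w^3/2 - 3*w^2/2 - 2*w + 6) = -w^3/2 + 3*w^2/2 + 2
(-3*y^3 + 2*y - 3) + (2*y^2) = -3*y^3 + 2*y^2 + 2*y - 3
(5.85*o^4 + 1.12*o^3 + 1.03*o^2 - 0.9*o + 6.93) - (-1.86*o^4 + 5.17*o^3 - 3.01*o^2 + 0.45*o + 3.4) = 7.71*o^4 - 4.05*o^3 + 4.04*o^2 - 1.35*o + 3.53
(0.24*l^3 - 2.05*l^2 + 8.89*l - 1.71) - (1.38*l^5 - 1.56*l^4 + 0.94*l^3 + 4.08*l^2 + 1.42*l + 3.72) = -1.38*l^5 + 1.56*l^4 - 0.7*l^3 - 6.13*l^2 + 7.47*l - 5.43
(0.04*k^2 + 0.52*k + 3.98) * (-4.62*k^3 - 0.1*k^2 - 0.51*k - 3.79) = -0.1848*k^5 - 2.4064*k^4 - 18.46*k^3 - 0.8148*k^2 - 4.0006*k - 15.0842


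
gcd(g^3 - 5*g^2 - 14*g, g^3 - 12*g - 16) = g + 2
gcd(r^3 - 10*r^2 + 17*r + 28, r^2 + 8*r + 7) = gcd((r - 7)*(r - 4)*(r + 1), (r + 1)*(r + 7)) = r + 1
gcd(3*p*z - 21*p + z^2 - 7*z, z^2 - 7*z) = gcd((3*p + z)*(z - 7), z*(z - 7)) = z - 7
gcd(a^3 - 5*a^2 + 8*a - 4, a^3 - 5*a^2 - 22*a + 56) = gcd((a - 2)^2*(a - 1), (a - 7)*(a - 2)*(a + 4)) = a - 2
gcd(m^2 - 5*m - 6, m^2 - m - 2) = m + 1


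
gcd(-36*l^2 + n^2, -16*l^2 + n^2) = 1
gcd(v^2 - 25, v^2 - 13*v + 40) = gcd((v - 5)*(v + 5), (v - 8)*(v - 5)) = v - 5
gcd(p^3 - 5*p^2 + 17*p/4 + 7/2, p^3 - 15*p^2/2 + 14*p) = p - 7/2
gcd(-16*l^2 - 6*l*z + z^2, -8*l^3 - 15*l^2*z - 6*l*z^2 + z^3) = -8*l + z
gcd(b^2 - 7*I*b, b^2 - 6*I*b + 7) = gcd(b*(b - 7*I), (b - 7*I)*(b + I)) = b - 7*I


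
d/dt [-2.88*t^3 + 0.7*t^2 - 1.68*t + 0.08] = -8.64*t^2 + 1.4*t - 1.68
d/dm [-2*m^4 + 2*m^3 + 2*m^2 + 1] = 2*m*(-4*m^2 + 3*m + 2)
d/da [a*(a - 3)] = 2*a - 3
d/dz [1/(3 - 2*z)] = 2/(2*z - 3)^2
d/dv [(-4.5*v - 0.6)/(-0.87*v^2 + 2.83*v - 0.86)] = (-3.915*v^2 - 1.044*v + 5.568)/(0.7569*v^4 - 4.9242*v^3 + 9.5053*v^2 - 4.8676*v + 0.7396)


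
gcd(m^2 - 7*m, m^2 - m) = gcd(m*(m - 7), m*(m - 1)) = m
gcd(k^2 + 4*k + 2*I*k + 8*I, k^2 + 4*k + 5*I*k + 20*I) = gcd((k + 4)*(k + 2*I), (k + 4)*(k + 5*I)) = k + 4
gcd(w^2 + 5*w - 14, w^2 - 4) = w - 2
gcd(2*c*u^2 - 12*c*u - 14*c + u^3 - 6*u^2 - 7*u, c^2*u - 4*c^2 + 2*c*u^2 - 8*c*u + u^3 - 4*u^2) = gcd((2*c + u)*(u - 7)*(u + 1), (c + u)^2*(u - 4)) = 1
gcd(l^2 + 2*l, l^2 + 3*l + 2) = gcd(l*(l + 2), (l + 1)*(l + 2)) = l + 2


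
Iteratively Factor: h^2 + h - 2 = (h - 1)*(h + 2)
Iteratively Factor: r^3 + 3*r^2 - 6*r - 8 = (r + 4)*(r^2 - r - 2) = (r + 1)*(r + 4)*(r - 2)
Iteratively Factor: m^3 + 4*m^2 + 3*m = (m + 1)*(m^2 + 3*m) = m*(m + 1)*(m + 3)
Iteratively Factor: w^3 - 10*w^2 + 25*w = (w - 5)*(w^2 - 5*w) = (w - 5)^2*(w)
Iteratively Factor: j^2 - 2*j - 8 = (j + 2)*(j - 4)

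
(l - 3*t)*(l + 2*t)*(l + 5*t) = l^3 + 4*l^2*t - 11*l*t^2 - 30*t^3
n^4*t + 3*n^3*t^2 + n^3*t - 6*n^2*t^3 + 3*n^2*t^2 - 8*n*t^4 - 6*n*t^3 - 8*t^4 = (n - 2*t)*(n + t)*(n + 4*t)*(n*t + t)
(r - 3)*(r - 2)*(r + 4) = r^3 - r^2 - 14*r + 24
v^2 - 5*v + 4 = (v - 4)*(v - 1)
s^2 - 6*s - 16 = (s - 8)*(s + 2)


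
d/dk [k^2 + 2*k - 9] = 2*k + 2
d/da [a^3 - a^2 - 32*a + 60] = 3*a^2 - 2*a - 32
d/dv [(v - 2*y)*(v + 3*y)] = 2*v + y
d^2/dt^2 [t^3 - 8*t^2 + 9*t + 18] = 6*t - 16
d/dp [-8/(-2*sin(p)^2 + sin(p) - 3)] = 8*(1 - 4*sin(p))*cos(p)/(-sin(p) - cos(2*p) + 4)^2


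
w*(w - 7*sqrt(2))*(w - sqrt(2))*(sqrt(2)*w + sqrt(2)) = sqrt(2)*w^4 - 16*w^3 + sqrt(2)*w^3 - 16*w^2 + 14*sqrt(2)*w^2 + 14*sqrt(2)*w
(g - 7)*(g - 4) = g^2 - 11*g + 28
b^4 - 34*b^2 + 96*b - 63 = (b - 3)^2*(b - 1)*(b + 7)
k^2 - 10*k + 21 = (k - 7)*(k - 3)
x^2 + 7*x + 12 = (x + 3)*(x + 4)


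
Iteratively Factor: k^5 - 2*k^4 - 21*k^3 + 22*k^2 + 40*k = (k + 1)*(k^4 - 3*k^3 - 18*k^2 + 40*k) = k*(k + 1)*(k^3 - 3*k^2 - 18*k + 40) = k*(k - 2)*(k + 1)*(k^2 - k - 20) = k*(k - 5)*(k - 2)*(k + 1)*(k + 4)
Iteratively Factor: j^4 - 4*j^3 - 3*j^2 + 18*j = (j)*(j^3 - 4*j^2 - 3*j + 18) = j*(j - 3)*(j^2 - j - 6) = j*(j - 3)*(j + 2)*(j - 3)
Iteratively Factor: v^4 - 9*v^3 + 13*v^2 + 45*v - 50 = (v - 5)*(v^3 - 4*v^2 - 7*v + 10) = (v - 5)^2*(v^2 + v - 2) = (v - 5)^2*(v - 1)*(v + 2)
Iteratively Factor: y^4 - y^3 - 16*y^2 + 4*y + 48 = (y + 3)*(y^3 - 4*y^2 - 4*y + 16) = (y - 4)*(y + 3)*(y^2 - 4) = (y - 4)*(y - 2)*(y + 3)*(y + 2)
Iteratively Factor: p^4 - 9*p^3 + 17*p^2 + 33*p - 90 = (p - 5)*(p^3 - 4*p^2 - 3*p + 18) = (p - 5)*(p - 3)*(p^2 - p - 6) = (p - 5)*(p - 3)*(p + 2)*(p - 3)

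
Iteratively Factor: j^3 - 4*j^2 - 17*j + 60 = (j - 3)*(j^2 - j - 20) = (j - 5)*(j - 3)*(j + 4)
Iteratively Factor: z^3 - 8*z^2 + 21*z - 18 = (z - 2)*(z^2 - 6*z + 9) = (z - 3)*(z - 2)*(z - 3)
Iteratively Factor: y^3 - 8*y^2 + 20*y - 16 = (y - 2)*(y^2 - 6*y + 8) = (y - 2)^2*(y - 4)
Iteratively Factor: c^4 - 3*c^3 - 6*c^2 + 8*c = (c - 1)*(c^3 - 2*c^2 - 8*c) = (c - 1)*(c + 2)*(c^2 - 4*c) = c*(c - 1)*(c + 2)*(c - 4)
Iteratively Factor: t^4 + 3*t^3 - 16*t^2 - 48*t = (t + 3)*(t^3 - 16*t) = (t + 3)*(t + 4)*(t^2 - 4*t) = (t - 4)*(t + 3)*(t + 4)*(t)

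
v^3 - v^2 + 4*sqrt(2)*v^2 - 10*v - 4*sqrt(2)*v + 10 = (v - 1)*(v - sqrt(2))*(v + 5*sqrt(2))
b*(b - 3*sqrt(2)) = b^2 - 3*sqrt(2)*b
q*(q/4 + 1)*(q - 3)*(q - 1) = q^4/4 - 13*q^2/4 + 3*q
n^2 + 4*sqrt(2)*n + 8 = (n + 2*sqrt(2))^2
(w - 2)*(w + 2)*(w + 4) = w^3 + 4*w^2 - 4*w - 16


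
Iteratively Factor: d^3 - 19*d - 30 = (d + 2)*(d^2 - 2*d - 15) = (d + 2)*(d + 3)*(d - 5)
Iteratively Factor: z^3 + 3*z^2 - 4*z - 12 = (z + 2)*(z^2 + z - 6) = (z + 2)*(z + 3)*(z - 2)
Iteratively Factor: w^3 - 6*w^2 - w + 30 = (w - 5)*(w^2 - w - 6) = (w - 5)*(w + 2)*(w - 3)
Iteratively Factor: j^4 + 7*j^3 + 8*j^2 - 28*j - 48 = (j + 3)*(j^3 + 4*j^2 - 4*j - 16) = (j + 3)*(j + 4)*(j^2 - 4) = (j + 2)*(j + 3)*(j + 4)*(j - 2)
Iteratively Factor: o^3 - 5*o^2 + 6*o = (o - 2)*(o^2 - 3*o) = (o - 3)*(o - 2)*(o)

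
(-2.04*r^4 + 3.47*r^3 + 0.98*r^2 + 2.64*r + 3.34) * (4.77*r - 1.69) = -9.7308*r^5 + 19.9995*r^4 - 1.1897*r^3 + 10.9366*r^2 + 11.4702*r - 5.6446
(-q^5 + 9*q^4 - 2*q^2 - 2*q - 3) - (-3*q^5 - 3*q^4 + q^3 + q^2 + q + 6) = 2*q^5 + 12*q^4 - q^3 - 3*q^2 - 3*q - 9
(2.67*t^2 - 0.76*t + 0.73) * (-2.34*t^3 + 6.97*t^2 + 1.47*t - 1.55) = -6.2478*t^5 + 20.3883*t^4 - 3.0805*t^3 - 0.1676*t^2 + 2.2511*t - 1.1315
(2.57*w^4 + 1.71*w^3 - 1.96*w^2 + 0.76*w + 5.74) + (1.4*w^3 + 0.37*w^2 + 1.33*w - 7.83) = 2.57*w^4 + 3.11*w^3 - 1.59*w^2 + 2.09*w - 2.09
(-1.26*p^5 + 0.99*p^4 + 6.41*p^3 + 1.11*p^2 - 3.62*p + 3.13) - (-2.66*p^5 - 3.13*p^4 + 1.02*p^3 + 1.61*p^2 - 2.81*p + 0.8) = 1.4*p^5 + 4.12*p^4 + 5.39*p^3 - 0.5*p^2 - 0.81*p + 2.33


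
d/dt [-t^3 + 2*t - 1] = 2 - 3*t^2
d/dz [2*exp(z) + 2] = 2*exp(z)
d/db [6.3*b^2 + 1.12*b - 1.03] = 12.6*b + 1.12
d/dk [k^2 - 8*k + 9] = 2*k - 8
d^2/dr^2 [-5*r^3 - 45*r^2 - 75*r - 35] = -30*r - 90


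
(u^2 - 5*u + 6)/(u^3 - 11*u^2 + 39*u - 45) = (u - 2)/(u^2 - 8*u + 15)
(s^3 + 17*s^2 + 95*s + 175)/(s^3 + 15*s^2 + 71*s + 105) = (s + 5)/(s + 3)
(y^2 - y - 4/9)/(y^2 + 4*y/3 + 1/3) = (y - 4/3)/(y + 1)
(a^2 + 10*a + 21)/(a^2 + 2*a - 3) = (a + 7)/(a - 1)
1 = 1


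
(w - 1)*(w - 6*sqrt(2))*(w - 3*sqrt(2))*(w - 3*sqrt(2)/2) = w^4 - 21*sqrt(2)*w^3/2 - w^3 + 21*sqrt(2)*w^2/2 + 63*w^2 - 54*sqrt(2)*w - 63*w + 54*sqrt(2)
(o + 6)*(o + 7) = o^2 + 13*o + 42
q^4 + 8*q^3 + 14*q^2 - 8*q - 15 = (q - 1)*(q + 1)*(q + 3)*(q + 5)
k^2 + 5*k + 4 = (k + 1)*(k + 4)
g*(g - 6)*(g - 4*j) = g^3 - 4*g^2*j - 6*g^2 + 24*g*j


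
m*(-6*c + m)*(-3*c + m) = 18*c^2*m - 9*c*m^2 + m^3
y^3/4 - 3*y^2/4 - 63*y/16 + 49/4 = (y/4 + 1)*(y - 7/2)^2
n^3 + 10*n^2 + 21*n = n*(n + 3)*(n + 7)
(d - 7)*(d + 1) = d^2 - 6*d - 7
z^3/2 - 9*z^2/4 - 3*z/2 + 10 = (z/2 + 1)*(z - 4)*(z - 5/2)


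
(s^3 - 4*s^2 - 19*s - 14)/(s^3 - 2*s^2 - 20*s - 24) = (s^2 - 6*s - 7)/(s^2 - 4*s - 12)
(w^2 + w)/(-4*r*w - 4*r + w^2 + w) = -w/(4*r - w)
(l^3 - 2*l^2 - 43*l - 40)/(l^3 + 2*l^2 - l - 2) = (l^2 - 3*l - 40)/(l^2 + l - 2)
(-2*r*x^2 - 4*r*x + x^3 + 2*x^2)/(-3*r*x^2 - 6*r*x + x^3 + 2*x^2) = (-2*r + x)/(-3*r + x)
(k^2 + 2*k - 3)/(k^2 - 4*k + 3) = (k + 3)/(k - 3)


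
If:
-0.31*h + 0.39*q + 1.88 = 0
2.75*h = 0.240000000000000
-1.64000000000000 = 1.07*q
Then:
No Solution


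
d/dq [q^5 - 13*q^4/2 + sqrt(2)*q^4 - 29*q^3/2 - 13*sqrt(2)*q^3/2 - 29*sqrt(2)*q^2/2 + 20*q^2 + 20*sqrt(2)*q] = 5*q^4 - 26*q^3 + 4*sqrt(2)*q^3 - 87*q^2/2 - 39*sqrt(2)*q^2/2 - 29*sqrt(2)*q + 40*q + 20*sqrt(2)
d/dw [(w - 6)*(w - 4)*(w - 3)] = 3*w^2 - 26*w + 54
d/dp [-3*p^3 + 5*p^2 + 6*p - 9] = -9*p^2 + 10*p + 6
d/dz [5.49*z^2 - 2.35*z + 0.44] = 10.98*z - 2.35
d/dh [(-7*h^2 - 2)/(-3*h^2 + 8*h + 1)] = 2*(-28*h^2 - 13*h + 8)/(9*h^4 - 48*h^3 + 58*h^2 + 16*h + 1)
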